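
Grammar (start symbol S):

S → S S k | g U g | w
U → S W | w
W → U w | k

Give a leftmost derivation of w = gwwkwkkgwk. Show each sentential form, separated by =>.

S => SSk => gUgSk => gSWgSk => gSSkWgSk => gSSkSkWgSk => gwSkSkWgSk => gwwkSkWgSk => gwwkwkWgSk => gwwkwkkgSk => gwwkwkkgwk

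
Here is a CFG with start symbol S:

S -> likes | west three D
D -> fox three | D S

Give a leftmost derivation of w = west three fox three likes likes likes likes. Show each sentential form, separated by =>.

S => west three D => west three D S => west three D S S => west three D S S S => west three D S S S S => west three fox three S S S S => west three fox three likes S S S => west three fox three likes likes S S => west three fox three likes likes likes S => west three fox three likes likes likes likes

S => west three D   [S -> west three D]
west three D => west three D S   [D -> D S]
west three D S => west three D S S   [D -> D S]
west three D S S => west three D S S S   [D -> D S]
west three D S S S => west three D S S S S   [D -> D S]
west three D S S S S => west three fox three S S S S   [D -> fox three]
west three fox three S S S S => west three fox three likes S S S   [S -> likes]
west three fox three likes S S S => west three fox three likes likes S S   [S -> likes]
west three fox three likes likes S S => west three fox three likes likes likes S   [S -> likes]
west three fox three likes likes likes S => west three fox three likes likes likes likes   [S -> likes]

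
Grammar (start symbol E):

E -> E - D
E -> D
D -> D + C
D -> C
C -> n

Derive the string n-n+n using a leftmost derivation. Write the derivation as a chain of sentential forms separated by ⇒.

E ⇒ E-D   [E -> E - D]
E-D ⇒ D-D   [E -> D]
D-D ⇒ C-D   [D -> C]
C-D ⇒ n-D   [C -> n]
n-D ⇒ n-D+C   [D -> D + C]
n-D+C ⇒ n-C+C   [D -> C]
n-C+C ⇒ n-n+C   [C -> n]
n-n+C ⇒ n-n+n   [C -> n]

E ⇒ E-D ⇒ D-D ⇒ C-D ⇒ n-D ⇒ n-D+C ⇒ n-C+C ⇒ n-n+C ⇒ n-n+n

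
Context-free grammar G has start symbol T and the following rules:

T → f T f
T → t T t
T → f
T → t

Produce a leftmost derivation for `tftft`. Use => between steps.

T => tTt => tfTft => tftft

T => tTt   [T → t T t]
tTt => tfTft   [T → f T f]
tfTft => tftft   [T → t]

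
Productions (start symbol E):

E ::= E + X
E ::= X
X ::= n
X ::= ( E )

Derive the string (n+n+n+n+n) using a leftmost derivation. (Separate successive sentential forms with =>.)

E => X   [E ::= X]
X => (E)   [X ::= ( E )]
(E) => (E+X)   [E ::= E + X]
(E+X) => (E+X+X)   [E ::= E + X]
(E+X+X) => (E+X+X+X)   [E ::= E + X]
(E+X+X+X) => (E+X+X+X+X)   [E ::= E + X]
(E+X+X+X+X) => (X+X+X+X+X)   [E ::= X]
(X+X+X+X+X) => (n+X+X+X+X)   [X ::= n]
(n+X+X+X+X) => (n+n+X+X+X)   [X ::= n]
(n+n+X+X+X) => (n+n+n+X+X)   [X ::= n]
(n+n+n+X+X) => (n+n+n+n+X)   [X ::= n]
(n+n+n+n+X) => (n+n+n+n+n)   [X ::= n]

E => X => (E) => (E+X) => (E+X+X) => (E+X+X+X) => (E+X+X+X+X) => (X+X+X+X+X) => (n+X+X+X+X) => (n+n+X+X+X) => (n+n+n+X+X) => (n+n+n+n+X) => (n+n+n+n+n)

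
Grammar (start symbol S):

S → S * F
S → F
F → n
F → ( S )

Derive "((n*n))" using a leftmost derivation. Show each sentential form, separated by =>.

S => F => (S) => (F) => ((S)) => ((S*F)) => ((F*F)) => ((n*F)) => ((n*n))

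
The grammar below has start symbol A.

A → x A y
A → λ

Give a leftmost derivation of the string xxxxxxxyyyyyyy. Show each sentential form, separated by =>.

A => xAy => xxAyy => xxxAyyy => xxxxAyyyy => xxxxxAyyyyy => xxxxxxAyyyyyy => xxxxxxxAyyyyyyy => xxxxxxxyyyyyyy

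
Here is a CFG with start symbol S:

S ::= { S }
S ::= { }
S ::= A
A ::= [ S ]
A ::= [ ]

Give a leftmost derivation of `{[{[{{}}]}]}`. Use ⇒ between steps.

S ⇒ {S} ⇒ {A} ⇒ {[S]} ⇒ {[{S}]} ⇒ {[{A}]} ⇒ {[{[S]}]} ⇒ {[{[{S}]}]} ⇒ {[{[{{}}]}]}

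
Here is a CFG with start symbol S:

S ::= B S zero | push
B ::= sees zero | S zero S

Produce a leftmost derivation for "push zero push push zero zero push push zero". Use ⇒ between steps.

S ⇒ B S zero   [S ::= B S zero]
B S zero ⇒ S zero S S zero   [B ::= S zero S]
S zero S S zero ⇒ B S zero zero S S zero   [S ::= B S zero]
B S zero zero S S zero ⇒ S zero S S zero zero S S zero   [B ::= S zero S]
S zero S S zero zero S S zero ⇒ push zero S S zero zero S S zero   [S ::= push]
push zero S S zero zero S S zero ⇒ push zero push S zero zero S S zero   [S ::= push]
push zero push S zero zero S S zero ⇒ push zero push push zero zero S S zero   [S ::= push]
push zero push push zero zero S S zero ⇒ push zero push push zero zero push S zero   [S ::= push]
push zero push push zero zero push S zero ⇒ push zero push push zero zero push push zero   [S ::= push]

S ⇒ B S zero ⇒ S zero S S zero ⇒ B S zero zero S S zero ⇒ S zero S S zero zero S S zero ⇒ push zero S S zero zero S S zero ⇒ push zero push S zero zero S S zero ⇒ push zero push push zero zero S S zero ⇒ push zero push push zero zero push S zero ⇒ push zero push push zero zero push push zero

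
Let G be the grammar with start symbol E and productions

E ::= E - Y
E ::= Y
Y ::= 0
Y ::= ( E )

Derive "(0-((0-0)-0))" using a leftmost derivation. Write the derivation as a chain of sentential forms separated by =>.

E => Y => (E) => (E-Y) => (Y-Y) => (0-Y) => (0-(E)) => (0-(E-Y)) => (0-(Y-Y)) => (0-((E)-Y)) => (0-((E-Y)-Y)) => (0-((Y-Y)-Y)) => (0-((0-Y)-Y)) => (0-((0-0)-Y)) => (0-((0-0)-0))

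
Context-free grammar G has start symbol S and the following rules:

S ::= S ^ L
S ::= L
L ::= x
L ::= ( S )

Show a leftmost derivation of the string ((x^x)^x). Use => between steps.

S=>L=>(S)=>(S^L)=>(L^L)=>((S)^L)=>((S^L)^L)=>((L^L)^L)=>((x^L)^L)=>((x^x)^L)=>((x^x)^x)

S => L   [S ::= L]
L => (S)   [L ::= ( S )]
(S) => (S^L)   [S ::= S ^ L]
(S^L) => (L^L)   [S ::= L]
(L^L) => ((S)^L)   [L ::= ( S )]
((S)^L) => ((S^L)^L)   [S ::= S ^ L]
((S^L)^L) => ((L^L)^L)   [S ::= L]
((L^L)^L) => ((x^L)^L)   [L ::= x]
((x^L)^L) => ((x^x)^L)   [L ::= x]
((x^x)^L) => ((x^x)^x)   [L ::= x]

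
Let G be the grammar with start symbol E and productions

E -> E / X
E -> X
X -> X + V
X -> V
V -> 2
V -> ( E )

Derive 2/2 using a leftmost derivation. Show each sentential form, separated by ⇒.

E ⇒ E/X ⇒ X/X ⇒ V/X ⇒ 2/X ⇒ 2/V ⇒ 2/2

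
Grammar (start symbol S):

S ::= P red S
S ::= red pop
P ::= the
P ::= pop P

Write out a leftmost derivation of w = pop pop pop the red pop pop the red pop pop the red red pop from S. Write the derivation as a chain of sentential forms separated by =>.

S => P red S => pop P red S => pop pop P red S => pop pop pop P red S => pop pop pop the red S => pop pop pop the red P red S => pop pop pop the red pop P red S => pop pop pop the red pop pop P red S => pop pop pop the red pop pop the red S => pop pop pop the red pop pop the red P red S => pop pop pop the red pop pop the red pop P red S => pop pop pop the red pop pop the red pop pop P red S => pop pop pop the red pop pop the red pop pop the red S => pop pop pop the red pop pop the red pop pop the red red pop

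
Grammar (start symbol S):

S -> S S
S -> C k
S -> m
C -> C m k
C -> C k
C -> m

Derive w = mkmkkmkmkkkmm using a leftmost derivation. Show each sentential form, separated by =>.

S => SS   [S -> S S]
SS => CkS   [S -> C k]
CkS => CkkS   [C -> C k]
CkkS => CmkkkS   [C -> C m k]
CmkkkS => CmkmkkkS   [C -> C m k]
CmkmkkkS => CkmkmkkkS   [C -> C k]
CkmkmkkkS => CmkkmkmkkkS   [C -> C m k]
CmkkmkmkkkS => CkmkkmkmkkkS   [C -> C k]
CkmkkmkmkkkS => mkmkkmkmkkkS   [C -> m]
mkmkkmkmkkkS => mkmkkmkmkkkSS   [S -> S S]
mkmkkmkmkkkSS => mkmkkmkmkkkmS   [S -> m]
mkmkkmkmkkkmS => mkmkkmkmkkkmm   [S -> m]

S => SS => CkS => CkkS => CmkkkS => CmkmkkkS => CkmkmkkkS => CmkkmkmkkkS => CkmkkmkmkkkS => mkmkkmkmkkkS => mkmkkmkmkkkSS => mkmkkmkmkkkmS => mkmkkmkmkkkmm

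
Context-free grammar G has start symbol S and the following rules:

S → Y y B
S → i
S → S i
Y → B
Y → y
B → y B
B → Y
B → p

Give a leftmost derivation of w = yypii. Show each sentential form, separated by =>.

S => Si => Sii => YyBii => yyBii => yypii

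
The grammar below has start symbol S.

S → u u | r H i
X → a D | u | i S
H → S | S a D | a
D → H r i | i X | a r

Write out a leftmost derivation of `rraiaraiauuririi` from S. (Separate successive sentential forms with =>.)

S=>rHi=>rSaDi=>rrHiaDi=>rraiaDi=>rraiaHrii=>rraiaSaDrii=>rraiarHiaDrii=>rraiaraiaDrii=>rraiaraiaHririi=>rraiaraiaSririi=>rraiaraiauuririi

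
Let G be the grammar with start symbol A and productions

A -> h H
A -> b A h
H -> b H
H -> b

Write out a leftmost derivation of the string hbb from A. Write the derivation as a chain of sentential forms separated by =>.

A=>hH=>hbH=>hbb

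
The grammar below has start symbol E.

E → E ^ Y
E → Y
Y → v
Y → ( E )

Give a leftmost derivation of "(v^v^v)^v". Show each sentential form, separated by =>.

E => E^Y => Y^Y => (E)^Y => (E^Y)^Y => (E^Y^Y)^Y => (Y^Y^Y)^Y => (v^Y^Y)^Y => (v^v^Y)^Y => (v^v^v)^Y => (v^v^v)^v

E => E^Y   [E → E ^ Y]
E^Y => Y^Y   [E → Y]
Y^Y => (E)^Y   [Y → ( E )]
(E)^Y => (E^Y)^Y   [E → E ^ Y]
(E^Y)^Y => (E^Y^Y)^Y   [E → E ^ Y]
(E^Y^Y)^Y => (Y^Y^Y)^Y   [E → Y]
(Y^Y^Y)^Y => (v^Y^Y)^Y   [Y → v]
(v^Y^Y)^Y => (v^v^Y)^Y   [Y → v]
(v^v^Y)^Y => (v^v^v)^Y   [Y → v]
(v^v^v)^Y => (v^v^v)^v   [Y → v]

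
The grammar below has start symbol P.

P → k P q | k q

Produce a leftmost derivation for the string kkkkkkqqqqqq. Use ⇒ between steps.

P ⇒ kPq ⇒ kkPqq ⇒ kkkPqqq ⇒ kkkkPqqqq ⇒ kkkkkPqqqqq ⇒ kkkkkkqqqqqq

P ⇒ kPq   [P → k P q]
kPq ⇒ kkPqq   [P → k P q]
kkPqq ⇒ kkkPqqq   [P → k P q]
kkkPqqq ⇒ kkkkPqqqq   [P → k P q]
kkkkPqqqq ⇒ kkkkkPqqqqq   [P → k P q]
kkkkkPqqqqq ⇒ kkkkkkqqqqqq   [P → k q]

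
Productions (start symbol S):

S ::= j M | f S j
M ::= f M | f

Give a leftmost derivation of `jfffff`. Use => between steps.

S => jM => jfM => jffM => jfffM => jffffM => jfffff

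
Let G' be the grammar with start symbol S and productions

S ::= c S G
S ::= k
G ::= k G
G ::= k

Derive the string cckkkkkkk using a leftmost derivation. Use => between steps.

S=>cSG=>ccSGG=>cckGG=>cckkGG=>cckkkGG=>cckkkkG=>cckkkkkG=>cckkkkkkG=>cckkkkkkk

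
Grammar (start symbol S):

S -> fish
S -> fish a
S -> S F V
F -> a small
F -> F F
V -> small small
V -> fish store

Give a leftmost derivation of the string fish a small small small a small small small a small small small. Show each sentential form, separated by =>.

S => S F V => S F V F V => S F V F V F V => fish F V F V F V => fish a small V F V F V => fish a small small small F V F V => fish a small small small a small V F V => fish a small small small a small small small F V => fish a small small small a small small small a small V => fish a small small small a small small small a small small small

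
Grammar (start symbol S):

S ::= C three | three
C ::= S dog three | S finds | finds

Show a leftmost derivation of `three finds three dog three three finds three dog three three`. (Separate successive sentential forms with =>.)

S => C three   [S ::= C three]
C three => S dog three three   [C ::= S dog three]
S dog three three => C three dog three three   [S ::= C three]
C three dog three three => S finds three dog three three   [C ::= S finds]
S finds three dog three three => C three finds three dog three three   [S ::= C three]
C three finds three dog three three => S dog three three finds three dog three three   [C ::= S dog three]
S dog three three finds three dog three three => C three dog three three finds three dog three three   [S ::= C three]
C three dog three three finds three dog three three => S finds three dog three three finds three dog three three   [C ::= S finds]
S finds three dog three three finds three dog three three => three finds three dog three three finds three dog three three   [S ::= three]

S => C three => S dog three three => C three dog three three => S finds three dog three three => C three finds three dog three three => S dog three three finds three dog three three => C three dog three three finds three dog three three => S finds three dog three three finds three dog three three => three finds three dog three three finds three dog three three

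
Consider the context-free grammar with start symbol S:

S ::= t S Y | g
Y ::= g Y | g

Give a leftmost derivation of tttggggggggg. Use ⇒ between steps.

S⇒tSY⇒ttSYY⇒tttSYYY⇒tttgYYY⇒tttggYYY⇒tttgggYYY⇒tttggggYYY⇒tttgggggYYY⇒tttggggggYY⇒tttgggggggY⇒tttggggggggY⇒tttggggggggg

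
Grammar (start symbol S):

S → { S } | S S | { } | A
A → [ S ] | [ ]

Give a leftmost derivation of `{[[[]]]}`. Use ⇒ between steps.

S ⇒ {S}   [S → { S }]
{S} ⇒ {A}   [S → A]
{A} ⇒ {[S]}   [A → [ S ]]
{[S]} ⇒ {[A]}   [S → A]
{[A]} ⇒ {[[S]]}   [A → [ S ]]
{[[S]]} ⇒ {[[A]]}   [S → A]
{[[A]]} ⇒ {[[[]]]}   [A → [ ]]

S⇒{S}⇒{A}⇒{[S]}⇒{[A]}⇒{[[S]]}⇒{[[A]]}⇒{[[[]]]}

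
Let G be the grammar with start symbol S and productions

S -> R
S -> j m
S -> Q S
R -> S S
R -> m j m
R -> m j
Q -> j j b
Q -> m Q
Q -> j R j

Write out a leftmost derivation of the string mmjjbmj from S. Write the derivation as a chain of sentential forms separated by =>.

S => QS   [S -> Q S]
QS => mQS   [Q -> m Q]
mQS => mmQS   [Q -> m Q]
mmQS => mmjjbS   [Q -> j j b]
mmjjbS => mmjjbR   [S -> R]
mmjjbR => mmjjbmj   [R -> m j]

S => QS => mQS => mmQS => mmjjbS => mmjjbR => mmjjbmj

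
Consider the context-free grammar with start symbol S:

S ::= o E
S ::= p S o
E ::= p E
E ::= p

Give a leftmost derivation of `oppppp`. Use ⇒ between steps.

S⇒oE⇒opE⇒oppE⇒opppE⇒oppppE⇒oppppp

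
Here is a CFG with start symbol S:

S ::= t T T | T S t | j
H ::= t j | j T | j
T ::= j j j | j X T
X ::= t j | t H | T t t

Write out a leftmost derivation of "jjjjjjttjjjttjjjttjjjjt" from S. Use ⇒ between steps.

S ⇒ TSt ⇒ jXTSt ⇒ jTttTSt ⇒ jjXTttTSt ⇒ jjTttTttTSt ⇒ jjjXTttTttTSt ⇒ jjjTttTttTttTSt ⇒ jjjjjjttTttTttTSt ⇒ jjjjjjttjjjttTttTSt ⇒ jjjjjjttjjjttjjjttTSt ⇒ jjjjjjttjjjttjjjttjjjSt ⇒ jjjjjjttjjjttjjjttjjjjt

S ⇒ TSt   [S ::= T S t]
TSt ⇒ jXTSt   [T ::= j X T]
jXTSt ⇒ jTttTSt   [X ::= T t t]
jTttTSt ⇒ jjXTttTSt   [T ::= j X T]
jjXTttTSt ⇒ jjTttTttTSt   [X ::= T t t]
jjTttTttTSt ⇒ jjjXTttTttTSt   [T ::= j X T]
jjjXTttTttTSt ⇒ jjjTttTttTttTSt   [X ::= T t t]
jjjTttTttTttTSt ⇒ jjjjjjttTttTttTSt   [T ::= j j j]
jjjjjjttTttTttTSt ⇒ jjjjjjttjjjttTttTSt   [T ::= j j j]
jjjjjjttjjjttTttTSt ⇒ jjjjjjttjjjttjjjttTSt   [T ::= j j j]
jjjjjjttjjjttjjjttTSt ⇒ jjjjjjttjjjttjjjttjjjSt   [T ::= j j j]
jjjjjjttjjjttjjjttjjjSt ⇒ jjjjjjttjjjttjjjttjjjjt   [S ::= j]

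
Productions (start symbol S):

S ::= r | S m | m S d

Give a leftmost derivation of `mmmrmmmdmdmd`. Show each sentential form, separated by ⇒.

S⇒mSd⇒mSmd⇒mmSdmd⇒mmSmdmd⇒mmmSdmdmd⇒mmmSmdmdmd⇒mmmSmmdmdmd⇒mmmSmmmdmdmd⇒mmmrmmmdmdmd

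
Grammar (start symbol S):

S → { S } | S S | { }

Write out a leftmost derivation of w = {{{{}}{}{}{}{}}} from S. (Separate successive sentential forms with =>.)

S => {S} => {{S}} => {{SS}} => {{SSS}} => {{SSSS}} => {{{S}SSS}} => {{{{}}SSS}} => {{{{}}SSSS}} => {{{{}}{}SSS}} => {{{{}}{}{}SS}} => {{{{}}{}{}{}S}} => {{{{}}{}{}{}{}}}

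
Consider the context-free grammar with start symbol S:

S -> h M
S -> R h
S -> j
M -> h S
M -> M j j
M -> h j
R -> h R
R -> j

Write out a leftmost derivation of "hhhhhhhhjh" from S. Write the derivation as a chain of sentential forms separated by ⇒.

S ⇒ hM ⇒ hhS ⇒ hhRh ⇒ hhhRh ⇒ hhhhRh ⇒ hhhhhRh ⇒ hhhhhhRh ⇒ hhhhhhhRh ⇒ hhhhhhhhRh ⇒ hhhhhhhhjh

S ⇒ hM   [S -> h M]
hM ⇒ hhS   [M -> h S]
hhS ⇒ hhRh   [S -> R h]
hhRh ⇒ hhhRh   [R -> h R]
hhhRh ⇒ hhhhRh   [R -> h R]
hhhhRh ⇒ hhhhhRh   [R -> h R]
hhhhhRh ⇒ hhhhhhRh   [R -> h R]
hhhhhhRh ⇒ hhhhhhhRh   [R -> h R]
hhhhhhhRh ⇒ hhhhhhhhRh   [R -> h R]
hhhhhhhhRh ⇒ hhhhhhhhjh   [R -> j]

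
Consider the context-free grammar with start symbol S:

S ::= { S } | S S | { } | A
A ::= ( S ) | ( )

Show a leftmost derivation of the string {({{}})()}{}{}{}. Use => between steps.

S => SS   [S ::= S S]
SS => SSS   [S ::= S S]
SSS => {S}SS   [S ::= { S }]
{S}SS => {SS}SS   [S ::= S S]
{SS}SS => {AS}SS   [S ::= A]
{AS}SS => {(S)S}SS   [A ::= ( S )]
{(S)S}SS => {({S})S}SS   [S ::= { S }]
{({S})S}SS => {({{}})S}SS   [S ::= { }]
{({{}})S}SS => {({{}})A}SS   [S ::= A]
{({{}})A}SS => {({{}})()}SS   [A ::= ( )]
{({{}})()}SS => {({{}})()}SSS   [S ::= S S]
{({{}})()}SSS => {({{}})()}{}SS   [S ::= { }]
{({{}})()}{}SS => {({{}})()}{}{}S   [S ::= { }]
{({{}})()}{}{}S => {({{}})()}{}{}{}   [S ::= { }]

S => SS => SSS => {S}SS => {SS}SS => {AS}SS => {(S)S}SS => {({S})S}SS => {({{}})S}SS => {({{}})A}SS => {({{}})()}SS => {({{}})()}SSS => {({{}})()}{}SS => {({{}})()}{}{}S => {({{}})()}{}{}{}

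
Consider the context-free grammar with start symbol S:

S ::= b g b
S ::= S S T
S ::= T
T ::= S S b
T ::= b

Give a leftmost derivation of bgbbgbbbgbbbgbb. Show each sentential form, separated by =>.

S=>SST=>SSTST=>TSTST=>SSbSTST=>bgbSbSTST=>bgbbgbbSTST=>bgbbgbbbgbTST=>bgbbgbbbgbbST=>bgbbgbbbgbbbgbT=>bgbbgbbbgbbbgbb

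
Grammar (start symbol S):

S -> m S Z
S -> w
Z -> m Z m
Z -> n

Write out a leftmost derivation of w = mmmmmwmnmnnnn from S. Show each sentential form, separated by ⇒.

S ⇒ mSZ ⇒ mmSZZ ⇒ mmmSZZZ ⇒ mmmmSZZZZ ⇒ mmmmmSZZZZZ ⇒ mmmmmwZZZZZ ⇒ mmmmmwmZmZZZZ ⇒ mmmmmwmnmZZZZ ⇒ mmmmmwmnmnZZZ ⇒ mmmmmwmnmnnZZ ⇒ mmmmmwmnmnnnZ ⇒ mmmmmwmnmnnnn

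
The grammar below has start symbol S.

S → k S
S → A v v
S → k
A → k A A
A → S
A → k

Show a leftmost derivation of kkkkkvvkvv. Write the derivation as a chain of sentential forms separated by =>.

S => Avv   [S → A v v]
Avv => kAAvv   [A → k A A]
kAAvv => kSAvv   [A → S]
kSAvv => kkSAvv   [S → k S]
kkSAvv => kkAvvAvv   [S → A v v]
kkAvvAvv => kkkAAvvAvv   [A → k A A]
kkkAAvvAvv => kkkSAvvAvv   [A → S]
kkkSAvvAvv => kkkkAvvAvv   [S → k]
kkkkAvvAvv => kkkkkvvAvv   [A → k]
kkkkkvvAvv => kkkkkvvkvv   [A → k]

S => Avv => kAAvv => kSAvv => kkSAvv => kkAvvAvv => kkkAAvvAvv => kkkSAvvAvv => kkkkAvvAvv => kkkkkvvAvv => kkkkkvvkvv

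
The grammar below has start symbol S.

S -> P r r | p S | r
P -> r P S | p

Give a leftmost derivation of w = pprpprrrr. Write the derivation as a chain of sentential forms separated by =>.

S => pS => ppS => ppPrr => pprPSrr => pprpSrr => pprpPrrrr => pprpprrrr

S => pS   [S -> p S]
pS => ppS   [S -> p S]
ppS => ppPrr   [S -> P r r]
ppPrr => pprPSrr   [P -> r P S]
pprPSrr => pprpSrr   [P -> p]
pprpSrr => pprpPrrrr   [S -> P r r]
pprpPrrrr => pprpprrrr   [P -> p]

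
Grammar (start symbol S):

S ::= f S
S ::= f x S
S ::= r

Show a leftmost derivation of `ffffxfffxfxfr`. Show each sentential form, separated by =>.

S => fS => ffS => fffS => ffffxS => ffffxfS => ffffxffS => ffffxfffxS => ffffxfffxfxS => ffffxfffxfxfS => ffffxfffxfxfr

S => fS   [S ::= f S]
fS => ffS   [S ::= f S]
ffS => fffS   [S ::= f S]
fffS => ffffxS   [S ::= f x S]
ffffxS => ffffxfS   [S ::= f S]
ffffxfS => ffffxffS   [S ::= f S]
ffffxffS => ffffxfffxS   [S ::= f x S]
ffffxfffxS => ffffxfffxfxS   [S ::= f x S]
ffffxfffxfxS => ffffxfffxfxfS   [S ::= f S]
ffffxfffxfxfS => ffffxfffxfxfr   [S ::= r]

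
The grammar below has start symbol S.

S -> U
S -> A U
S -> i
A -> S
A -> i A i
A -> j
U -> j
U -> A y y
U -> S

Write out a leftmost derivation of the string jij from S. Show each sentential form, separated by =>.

S=>AU=>jU=>jS=>jAU=>jSU=>jiU=>jij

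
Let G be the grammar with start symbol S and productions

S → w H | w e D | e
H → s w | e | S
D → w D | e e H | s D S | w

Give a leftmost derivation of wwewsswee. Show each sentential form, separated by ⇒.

S ⇒ wH ⇒ wS ⇒ wweD ⇒ wwewD ⇒ wwewsDS ⇒ wwewssDSS ⇒ wwewsswSS ⇒ wwewssweS ⇒ wwewsswee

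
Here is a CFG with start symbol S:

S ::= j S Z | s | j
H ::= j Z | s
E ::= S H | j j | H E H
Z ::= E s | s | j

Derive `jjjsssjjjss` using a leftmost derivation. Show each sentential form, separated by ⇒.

S ⇒ jSZ ⇒ jjZ ⇒ jjEs ⇒ jjHEHs ⇒ jjjZEHs ⇒ jjjEsEHs ⇒ jjjSHsEHs ⇒ jjjsHsEHs ⇒ jjjsssEHs ⇒ jjjsssjjHs ⇒ jjjsssjjjZs ⇒ jjjsssjjjss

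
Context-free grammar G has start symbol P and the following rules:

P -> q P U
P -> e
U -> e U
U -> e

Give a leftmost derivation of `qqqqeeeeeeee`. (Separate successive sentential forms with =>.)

P => qPU   [P -> q P U]
qPU => qqPUU   [P -> q P U]
qqPUU => qqqPUUU   [P -> q P U]
qqqPUUU => qqqqPUUUU   [P -> q P U]
qqqqPUUUU => qqqqeUUUU   [P -> e]
qqqqeUUUU => qqqqeeUUU   [U -> e]
qqqqeeUUU => qqqqeeeUUU   [U -> e U]
qqqqeeeUUU => qqqqeeeeUUU   [U -> e U]
qqqqeeeeUUU => qqqqeeeeeUU   [U -> e]
qqqqeeeeeUU => qqqqeeeeeeU   [U -> e]
qqqqeeeeeeU => qqqqeeeeeeeU   [U -> e U]
qqqqeeeeeeeU => qqqqeeeeeeee   [U -> e]

P => qPU => qqPUU => qqqPUUU => qqqqPUUUU => qqqqeUUUU => qqqqeeUUU => qqqqeeeUUU => qqqqeeeeUUU => qqqqeeeeeUU => qqqqeeeeeeU => qqqqeeeeeeeU => qqqqeeeeeeee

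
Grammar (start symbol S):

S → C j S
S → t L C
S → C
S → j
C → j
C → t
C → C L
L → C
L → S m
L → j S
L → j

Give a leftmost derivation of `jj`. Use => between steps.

S => C   [S → C]
C => CL   [C → C L]
CL => jL   [C → j]
jL => jC   [L → C]
jC => jj   [C → j]

S => C => CL => jL => jC => jj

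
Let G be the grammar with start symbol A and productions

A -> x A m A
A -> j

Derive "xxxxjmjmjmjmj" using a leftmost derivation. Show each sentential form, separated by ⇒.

A ⇒ xAmA ⇒ xxAmAmA ⇒ xxxAmAmAmA ⇒ xxxxAmAmAmAmA ⇒ xxxxjmAmAmAmA ⇒ xxxxjmjmAmAmA ⇒ xxxxjmjmjmAmA ⇒ xxxxjmjmjmjmA ⇒ xxxxjmjmjmjmj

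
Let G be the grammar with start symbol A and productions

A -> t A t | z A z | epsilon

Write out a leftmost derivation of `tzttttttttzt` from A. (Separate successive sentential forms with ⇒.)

A ⇒ tAt ⇒ tzAzt ⇒ tztAtzt ⇒ tzttAttzt ⇒ tztttAtttzt ⇒ tzttttAttttzt ⇒ tzttttttttzt

A ⇒ tAt   [A -> t A t]
tAt ⇒ tzAzt   [A -> z A z]
tzAzt ⇒ tztAtzt   [A -> t A t]
tztAtzt ⇒ tzttAttzt   [A -> t A t]
tzttAttzt ⇒ tztttAtttzt   [A -> t A t]
tztttAtttzt ⇒ tzttttAttttzt   [A -> t A t]
tzttttAttttzt ⇒ tzttttttttzt   [A -> epsilon]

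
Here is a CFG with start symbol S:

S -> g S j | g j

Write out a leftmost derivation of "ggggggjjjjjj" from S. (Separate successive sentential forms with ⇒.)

S ⇒ gSj ⇒ ggSjj ⇒ gggSjjj ⇒ ggggSjjjj ⇒ gggggSjjjjj ⇒ ggggggjjjjjj

S ⇒ gSj   [S -> g S j]
gSj ⇒ ggSjj   [S -> g S j]
ggSjj ⇒ gggSjjj   [S -> g S j]
gggSjjj ⇒ ggggSjjjj   [S -> g S j]
ggggSjjjj ⇒ gggggSjjjjj   [S -> g S j]
gggggSjjjjj ⇒ ggggggjjjjjj   [S -> g j]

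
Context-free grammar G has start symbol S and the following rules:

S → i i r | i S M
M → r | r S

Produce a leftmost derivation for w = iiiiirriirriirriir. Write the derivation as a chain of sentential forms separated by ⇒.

S ⇒ iSM ⇒ iiSMM ⇒ iiiSMMM ⇒ iiiiirMMM ⇒ iiiiirrSMM ⇒ iiiiirriirMM ⇒ iiiiirriirrSM ⇒ iiiiirriirriirM ⇒ iiiiirriirriirrS ⇒ iiiiirriirriirriir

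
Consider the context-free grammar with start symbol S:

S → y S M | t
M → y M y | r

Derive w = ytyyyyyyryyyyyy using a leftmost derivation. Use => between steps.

S => ySM => ytM => ytyMy => ytyyMyy => ytyyyMyyy => ytyyyyMyyyy => ytyyyyyMyyyyy => ytyyyyyyMyyyyyy => ytyyyyyyryyyyyy

S => ySM   [S → y S M]
ySM => ytM   [S → t]
ytM => ytyMy   [M → y M y]
ytyMy => ytyyMyy   [M → y M y]
ytyyMyy => ytyyyMyyy   [M → y M y]
ytyyyMyyy => ytyyyyMyyyy   [M → y M y]
ytyyyyMyyyy => ytyyyyyMyyyyy   [M → y M y]
ytyyyyyMyyyyy => ytyyyyyyMyyyyyy   [M → y M y]
ytyyyyyyMyyyyyy => ytyyyyyyryyyyyy   [M → r]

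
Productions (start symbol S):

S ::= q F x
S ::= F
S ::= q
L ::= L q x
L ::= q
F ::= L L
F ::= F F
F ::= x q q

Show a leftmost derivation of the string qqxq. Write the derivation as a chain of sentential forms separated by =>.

S => F   [S ::= F]
F => LL   [F ::= L L]
LL => LqxL   [L ::= L q x]
LqxL => qqxL   [L ::= q]
qqxL => qqxq   [L ::= q]

S=>F=>LL=>LqxL=>qqxL=>qqxq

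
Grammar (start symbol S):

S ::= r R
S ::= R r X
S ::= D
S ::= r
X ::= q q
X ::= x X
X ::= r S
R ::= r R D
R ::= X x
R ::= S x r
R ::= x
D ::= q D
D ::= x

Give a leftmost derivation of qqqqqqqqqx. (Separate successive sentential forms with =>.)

S=>D=>qD=>qqD=>qqqD=>qqqqD=>qqqqqD=>qqqqqqD=>qqqqqqqD=>qqqqqqqqD=>qqqqqqqqqD=>qqqqqqqqqx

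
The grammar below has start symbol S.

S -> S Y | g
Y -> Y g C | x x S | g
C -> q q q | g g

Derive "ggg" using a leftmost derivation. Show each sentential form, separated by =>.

S => SY   [S -> S Y]
SY => SYY   [S -> S Y]
SYY => gYY   [S -> g]
gYY => ggY   [Y -> g]
ggY => ggg   [Y -> g]

S=>SY=>SYY=>gYY=>ggY=>ggg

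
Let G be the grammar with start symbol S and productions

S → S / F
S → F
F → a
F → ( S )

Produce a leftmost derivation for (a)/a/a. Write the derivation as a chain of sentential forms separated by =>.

S=>S/F=>S/F/F=>F/F/F=>(S)/F/F=>(F)/F/F=>(a)/F/F=>(a)/a/F=>(a)/a/a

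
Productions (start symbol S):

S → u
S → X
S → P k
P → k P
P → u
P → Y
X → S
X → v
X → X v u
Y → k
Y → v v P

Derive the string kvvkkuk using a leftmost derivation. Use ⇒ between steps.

S ⇒ Pk   [S → P k]
Pk ⇒ kPk   [P → k P]
kPk ⇒ kYk   [P → Y]
kYk ⇒ kvvPk   [Y → v v P]
kvvPk ⇒ kvvkPk   [P → k P]
kvvkPk ⇒ kvvkkPk   [P → k P]
kvvkkPk ⇒ kvvkkuk   [P → u]

S⇒Pk⇒kPk⇒kYk⇒kvvPk⇒kvvkPk⇒kvvkkPk⇒kvvkkuk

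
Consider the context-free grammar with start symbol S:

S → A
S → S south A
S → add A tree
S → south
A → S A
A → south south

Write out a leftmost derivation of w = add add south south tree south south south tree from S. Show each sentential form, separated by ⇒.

S ⇒ add A tree   [S → add A tree]
add A tree ⇒ add S A tree   [A → S A]
add S A tree ⇒ add add A tree A tree   [S → add A tree]
add add A tree A tree ⇒ add add south south tree A tree   [A → south south]
add add south south tree A tree ⇒ add add south south tree S A tree   [A → S A]
add add south south tree S A tree ⇒ add add south south tree south A tree   [S → south]
add add south south tree south A tree ⇒ add add south south tree south south south tree   [A → south south]

S ⇒ add A tree ⇒ add S A tree ⇒ add add A tree A tree ⇒ add add south south tree A tree ⇒ add add south south tree S A tree ⇒ add add south south tree south A tree ⇒ add add south south tree south south south tree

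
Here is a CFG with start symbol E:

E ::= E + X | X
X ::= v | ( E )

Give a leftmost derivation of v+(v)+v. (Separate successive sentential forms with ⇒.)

E⇒E+X⇒E+X+X⇒X+X+X⇒v+X+X⇒v+(E)+X⇒v+(X)+X⇒v+(v)+X⇒v+(v)+v

E ⇒ E+X   [E ::= E + X]
E+X ⇒ E+X+X   [E ::= E + X]
E+X+X ⇒ X+X+X   [E ::= X]
X+X+X ⇒ v+X+X   [X ::= v]
v+X+X ⇒ v+(E)+X   [X ::= ( E )]
v+(E)+X ⇒ v+(X)+X   [E ::= X]
v+(X)+X ⇒ v+(v)+X   [X ::= v]
v+(v)+X ⇒ v+(v)+v   [X ::= v]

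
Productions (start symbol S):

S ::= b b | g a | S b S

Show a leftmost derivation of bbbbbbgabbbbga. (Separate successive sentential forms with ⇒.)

S ⇒ SbS ⇒ bbbS ⇒ bbbSbS ⇒ bbbSbSbS ⇒ bbbSbSbSbS ⇒ bbbbbbSbSbS ⇒ bbbbbbgabSbS ⇒ bbbbbbgabbbbS ⇒ bbbbbbgabbbbga

S ⇒ SbS   [S ::= S b S]
SbS ⇒ bbbS   [S ::= b b]
bbbS ⇒ bbbSbS   [S ::= S b S]
bbbSbS ⇒ bbbSbSbS   [S ::= S b S]
bbbSbSbS ⇒ bbbSbSbSbS   [S ::= S b S]
bbbSbSbSbS ⇒ bbbbbbSbSbS   [S ::= b b]
bbbbbbSbSbS ⇒ bbbbbbgabSbS   [S ::= g a]
bbbbbbgabSbS ⇒ bbbbbbgabbbbS   [S ::= b b]
bbbbbbgabbbbS ⇒ bbbbbbgabbbbga   [S ::= g a]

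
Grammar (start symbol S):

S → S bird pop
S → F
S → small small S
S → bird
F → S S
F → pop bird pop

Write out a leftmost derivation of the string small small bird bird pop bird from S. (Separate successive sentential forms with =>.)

S => small small S   [S → small small S]
small small S => small small F   [S → F]
small small F => small small S S   [F → S S]
small small S S => small small S bird pop S   [S → S bird pop]
small small S bird pop S => small small bird bird pop S   [S → bird]
small small bird bird pop S => small small bird bird pop bird   [S → bird]

S => small small S => small small F => small small S S => small small S bird pop S => small small bird bird pop S => small small bird bird pop bird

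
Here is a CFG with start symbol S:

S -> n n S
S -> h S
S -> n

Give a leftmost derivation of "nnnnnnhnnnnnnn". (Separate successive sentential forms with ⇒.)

S ⇒ nnS   [S -> n n S]
nnS ⇒ nnnnS   [S -> n n S]
nnnnS ⇒ nnnnnnS   [S -> n n S]
nnnnnnS ⇒ nnnnnnhS   [S -> h S]
nnnnnnhS ⇒ nnnnnnhnnS   [S -> n n S]
nnnnnnhnnS ⇒ nnnnnnhnnnnS   [S -> n n S]
nnnnnnhnnnnS ⇒ nnnnnnhnnnnnnS   [S -> n n S]
nnnnnnhnnnnnnS ⇒ nnnnnnhnnnnnnn   [S -> n]

S⇒nnS⇒nnnnS⇒nnnnnnS⇒nnnnnnhS⇒nnnnnnhnnS⇒nnnnnnhnnnnS⇒nnnnnnhnnnnnnS⇒nnnnnnhnnnnnnn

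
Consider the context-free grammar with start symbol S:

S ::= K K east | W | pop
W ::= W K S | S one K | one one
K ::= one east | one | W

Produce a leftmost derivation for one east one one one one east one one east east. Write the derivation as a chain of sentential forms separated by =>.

S => K K east => one east K east => one east W east => one east S one K east => one east K K east one K east => one east W K east one K east => one east one one K east one K east => one east one one W east one K east => one east one one one one east one K east => one east one one one one east one one east east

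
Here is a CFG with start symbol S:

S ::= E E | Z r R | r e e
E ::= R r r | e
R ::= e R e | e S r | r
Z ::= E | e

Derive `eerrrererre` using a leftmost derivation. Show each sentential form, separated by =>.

S => EE => RrrE => eRerrE => eeSrerrE => eeEErerrE => eeRrrErerrE => eerrrErerrE => eerrrererrE => eerrrererre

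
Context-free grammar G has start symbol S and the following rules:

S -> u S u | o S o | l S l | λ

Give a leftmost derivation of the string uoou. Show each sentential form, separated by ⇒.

S ⇒ uSu ⇒ uoSou ⇒ uoou

S ⇒ uSu   [S -> u S u]
uSu ⇒ uoSou   [S -> o S o]
uoSou ⇒ uoou   [S -> λ]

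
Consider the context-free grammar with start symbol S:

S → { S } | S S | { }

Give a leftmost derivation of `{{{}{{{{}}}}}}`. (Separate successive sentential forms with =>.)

S=>{S}=>{{S}}=>{{SS}}=>{{{}S}}=>{{{}{S}}}=>{{{}{{S}}}}=>{{{}{{{S}}}}}=>{{{}{{{{}}}}}}

S => {S}   [S → { S }]
{S} => {{S}}   [S → { S }]
{{S}} => {{SS}}   [S → S S]
{{SS}} => {{{}S}}   [S → { }]
{{{}S}} => {{{}{S}}}   [S → { S }]
{{{}{S}}} => {{{}{{S}}}}   [S → { S }]
{{{}{{S}}}} => {{{}{{{S}}}}}   [S → { S }]
{{{}{{{S}}}}} => {{{}{{{{}}}}}}   [S → { }]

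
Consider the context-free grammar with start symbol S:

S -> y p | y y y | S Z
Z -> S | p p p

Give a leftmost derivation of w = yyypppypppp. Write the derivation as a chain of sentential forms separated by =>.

S => SZ => SZZ => yyyZZ => yyypppZ => yyypppS => yyypppSZ => yyypppypZ => yyypppypppp

S => SZ   [S -> S Z]
SZ => SZZ   [S -> S Z]
SZZ => yyyZZ   [S -> y y y]
yyyZZ => yyypppZ   [Z -> p p p]
yyypppZ => yyypppS   [Z -> S]
yyypppS => yyypppSZ   [S -> S Z]
yyypppSZ => yyypppypZ   [S -> y p]
yyypppypZ => yyypppypppp   [Z -> p p p]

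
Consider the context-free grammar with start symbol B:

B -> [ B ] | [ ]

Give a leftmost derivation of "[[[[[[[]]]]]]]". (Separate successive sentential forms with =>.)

B => [B]   [B -> [ B ]]
[B] => [[B]]   [B -> [ B ]]
[[B]] => [[[B]]]   [B -> [ B ]]
[[[B]]] => [[[[B]]]]   [B -> [ B ]]
[[[[B]]]] => [[[[[B]]]]]   [B -> [ B ]]
[[[[[B]]]]] => [[[[[[B]]]]]]   [B -> [ B ]]
[[[[[[B]]]]]] => [[[[[[[]]]]]]]   [B -> [ ]]

B=>[B]=>[[B]]=>[[[B]]]=>[[[[B]]]]=>[[[[[B]]]]]=>[[[[[[B]]]]]]=>[[[[[[[]]]]]]]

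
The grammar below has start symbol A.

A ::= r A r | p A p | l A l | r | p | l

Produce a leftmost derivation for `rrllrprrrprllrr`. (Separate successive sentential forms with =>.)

A=>rAr=>rrArr=>rrlAlrr=>rrllAllrr=>rrllrArllrr=>rrllrpAprllrr=>rrllrprArprllrr=>rrllrprrrprllrr

A => rAr   [A ::= r A r]
rAr => rrArr   [A ::= r A r]
rrArr => rrlAlrr   [A ::= l A l]
rrlAlrr => rrllAllrr   [A ::= l A l]
rrllAllrr => rrllrArllrr   [A ::= r A r]
rrllrArllrr => rrllrpAprllrr   [A ::= p A p]
rrllrpAprllrr => rrllrprArprllrr   [A ::= r A r]
rrllrprArprllrr => rrllrprrrprllrr   [A ::= r]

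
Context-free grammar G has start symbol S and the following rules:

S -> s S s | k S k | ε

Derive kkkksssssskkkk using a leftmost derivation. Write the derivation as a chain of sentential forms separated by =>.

S => kSk => kkSkk => kkkSkkk => kkkkSkkkk => kkkksSskkkk => kkkkssSsskkkk => kkkksssSssskkkk => kkkksssssskkkk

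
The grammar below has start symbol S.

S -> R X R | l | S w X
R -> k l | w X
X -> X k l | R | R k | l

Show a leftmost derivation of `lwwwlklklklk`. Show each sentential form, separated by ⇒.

S ⇒ SwX ⇒ lwX ⇒ lwRk ⇒ lwwXk ⇒ lwwRk ⇒ lwwwXk ⇒ lwwwXklk ⇒ lwwwXklklk ⇒ lwwwXklklklk ⇒ lwwwlklklklk

S ⇒ SwX   [S -> S w X]
SwX ⇒ lwX   [S -> l]
lwX ⇒ lwRk   [X -> R k]
lwRk ⇒ lwwXk   [R -> w X]
lwwXk ⇒ lwwRk   [X -> R]
lwwRk ⇒ lwwwXk   [R -> w X]
lwwwXk ⇒ lwwwXklk   [X -> X k l]
lwwwXklk ⇒ lwwwXklklk   [X -> X k l]
lwwwXklklk ⇒ lwwwXklklklk   [X -> X k l]
lwwwXklklklk ⇒ lwwwlklklklk   [X -> l]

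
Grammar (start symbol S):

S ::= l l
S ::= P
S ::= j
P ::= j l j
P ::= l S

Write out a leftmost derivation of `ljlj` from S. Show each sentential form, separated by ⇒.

S ⇒ P ⇒ lS ⇒ lP ⇒ ljlj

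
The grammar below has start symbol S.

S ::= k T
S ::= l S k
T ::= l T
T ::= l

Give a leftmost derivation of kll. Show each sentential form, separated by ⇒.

S⇒kT⇒klT⇒kll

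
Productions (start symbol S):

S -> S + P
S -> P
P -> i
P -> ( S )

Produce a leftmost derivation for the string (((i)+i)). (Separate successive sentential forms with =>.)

S => P => (S) => (P) => ((S)) => ((S+P)) => ((P+P)) => (((S)+P)) => (((P)+P)) => (((i)+P)) => (((i)+i))

S => P   [S -> P]
P => (S)   [P -> ( S )]
(S) => (P)   [S -> P]
(P) => ((S))   [P -> ( S )]
((S)) => ((S+P))   [S -> S + P]
((S+P)) => ((P+P))   [S -> P]
((P+P)) => (((S)+P))   [P -> ( S )]
(((S)+P)) => (((P)+P))   [S -> P]
(((P)+P)) => (((i)+P))   [P -> i]
(((i)+P)) => (((i)+i))   [P -> i]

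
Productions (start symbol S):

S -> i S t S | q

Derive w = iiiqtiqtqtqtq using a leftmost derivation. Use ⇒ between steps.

S ⇒ iStS   [S -> i S t S]
iStS ⇒ iiStStS   [S -> i S t S]
iiStStS ⇒ iiiStStStS   [S -> i S t S]
iiiStStStS ⇒ iiiqtStStS   [S -> q]
iiiqtStStS ⇒ iiiqtiStStStS   [S -> i S t S]
iiiqtiStStStS ⇒ iiiqtiqtStStS   [S -> q]
iiiqtiqtStStS ⇒ iiiqtiqtqtStS   [S -> q]
iiiqtiqtqtStS ⇒ iiiqtiqtqtqtS   [S -> q]
iiiqtiqtqtqtS ⇒ iiiqtiqtqtqtq   [S -> q]

S ⇒ iStS ⇒ iiStStS ⇒ iiiStStStS ⇒ iiiqtStStS ⇒ iiiqtiStStStS ⇒ iiiqtiqtStStS ⇒ iiiqtiqtqtStS ⇒ iiiqtiqtqtqtS ⇒ iiiqtiqtqtqtq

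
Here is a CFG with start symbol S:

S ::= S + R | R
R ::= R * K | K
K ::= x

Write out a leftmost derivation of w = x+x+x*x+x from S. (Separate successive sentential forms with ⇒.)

S ⇒ S+R   [S ::= S + R]
S+R ⇒ S+R+R   [S ::= S + R]
S+R+R ⇒ S+R+R+R   [S ::= S + R]
S+R+R+R ⇒ R+R+R+R   [S ::= R]
R+R+R+R ⇒ K+R+R+R   [R ::= K]
K+R+R+R ⇒ x+R+R+R   [K ::= x]
x+R+R+R ⇒ x+K+R+R   [R ::= K]
x+K+R+R ⇒ x+x+R+R   [K ::= x]
x+x+R+R ⇒ x+x+R*K+R   [R ::= R * K]
x+x+R*K+R ⇒ x+x+K*K+R   [R ::= K]
x+x+K*K+R ⇒ x+x+x*K+R   [K ::= x]
x+x+x*K+R ⇒ x+x+x*x+R   [K ::= x]
x+x+x*x+R ⇒ x+x+x*x+K   [R ::= K]
x+x+x*x+K ⇒ x+x+x*x+x   [K ::= x]

S ⇒ S+R ⇒ S+R+R ⇒ S+R+R+R ⇒ R+R+R+R ⇒ K+R+R+R ⇒ x+R+R+R ⇒ x+K+R+R ⇒ x+x+R+R ⇒ x+x+R*K+R ⇒ x+x+K*K+R ⇒ x+x+x*K+R ⇒ x+x+x*x+R ⇒ x+x+x*x+K ⇒ x+x+x*x+x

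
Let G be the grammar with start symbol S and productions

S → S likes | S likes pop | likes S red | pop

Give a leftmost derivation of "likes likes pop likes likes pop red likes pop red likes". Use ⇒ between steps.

S ⇒ S likes ⇒ likes S red likes ⇒ likes S likes pop red likes ⇒ likes likes S red likes pop red likes ⇒ likes likes S likes pop red likes pop red likes ⇒ likes likes S likes likes pop red likes pop red likes ⇒ likes likes pop likes likes pop red likes pop red likes

S ⇒ S likes   [S → S likes]
S likes ⇒ likes S red likes   [S → likes S red]
likes S red likes ⇒ likes S likes pop red likes   [S → S likes pop]
likes S likes pop red likes ⇒ likes likes S red likes pop red likes   [S → likes S red]
likes likes S red likes pop red likes ⇒ likes likes S likes pop red likes pop red likes   [S → S likes pop]
likes likes S likes pop red likes pop red likes ⇒ likes likes S likes likes pop red likes pop red likes   [S → S likes]
likes likes S likes likes pop red likes pop red likes ⇒ likes likes pop likes likes pop red likes pop red likes   [S → pop]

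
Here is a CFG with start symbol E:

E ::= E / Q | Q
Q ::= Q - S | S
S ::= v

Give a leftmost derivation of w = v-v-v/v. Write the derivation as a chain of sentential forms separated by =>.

E => E/Q   [E ::= E / Q]
E/Q => Q/Q   [E ::= Q]
Q/Q => Q-S/Q   [Q ::= Q - S]
Q-S/Q => Q-S-S/Q   [Q ::= Q - S]
Q-S-S/Q => S-S-S/Q   [Q ::= S]
S-S-S/Q => v-S-S/Q   [S ::= v]
v-S-S/Q => v-v-S/Q   [S ::= v]
v-v-S/Q => v-v-v/Q   [S ::= v]
v-v-v/Q => v-v-v/S   [Q ::= S]
v-v-v/S => v-v-v/v   [S ::= v]

E=>E/Q=>Q/Q=>Q-S/Q=>Q-S-S/Q=>S-S-S/Q=>v-S-S/Q=>v-v-S/Q=>v-v-v/Q=>v-v-v/S=>v-v-v/v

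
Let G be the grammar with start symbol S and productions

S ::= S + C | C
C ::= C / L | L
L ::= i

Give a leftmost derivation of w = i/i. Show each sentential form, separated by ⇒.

S ⇒ C   [S ::= C]
C ⇒ C/L   [C ::= C / L]
C/L ⇒ L/L   [C ::= L]
L/L ⇒ i/L   [L ::= i]
i/L ⇒ i/i   [L ::= i]

S⇒C⇒C/L⇒L/L⇒i/L⇒i/i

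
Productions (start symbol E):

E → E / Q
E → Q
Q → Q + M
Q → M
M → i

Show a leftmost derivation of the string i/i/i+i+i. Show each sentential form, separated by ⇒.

E ⇒ E/Q ⇒ E/Q/Q ⇒ Q/Q/Q ⇒ M/Q/Q ⇒ i/Q/Q ⇒ i/M/Q ⇒ i/i/Q ⇒ i/i/Q+M ⇒ i/i/Q+M+M ⇒ i/i/M+M+M ⇒ i/i/i+M+M ⇒ i/i/i+i+M ⇒ i/i/i+i+i

E ⇒ E/Q   [E → E / Q]
E/Q ⇒ E/Q/Q   [E → E / Q]
E/Q/Q ⇒ Q/Q/Q   [E → Q]
Q/Q/Q ⇒ M/Q/Q   [Q → M]
M/Q/Q ⇒ i/Q/Q   [M → i]
i/Q/Q ⇒ i/M/Q   [Q → M]
i/M/Q ⇒ i/i/Q   [M → i]
i/i/Q ⇒ i/i/Q+M   [Q → Q + M]
i/i/Q+M ⇒ i/i/Q+M+M   [Q → Q + M]
i/i/Q+M+M ⇒ i/i/M+M+M   [Q → M]
i/i/M+M+M ⇒ i/i/i+M+M   [M → i]
i/i/i+M+M ⇒ i/i/i+i+M   [M → i]
i/i/i+i+M ⇒ i/i/i+i+i   [M → i]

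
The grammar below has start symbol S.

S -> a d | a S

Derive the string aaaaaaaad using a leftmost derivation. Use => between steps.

S => aS   [S -> a S]
aS => aaS   [S -> a S]
aaS => aaaS   [S -> a S]
aaaS => aaaaS   [S -> a S]
aaaaS => aaaaaS   [S -> a S]
aaaaaS => aaaaaaS   [S -> a S]
aaaaaaS => aaaaaaaS   [S -> a S]
aaaaaaaS => aaaaaaaad   [S -> a d]

S=>aS=>aaS=>aaaS=>aaaaS=>aaaaaS=>aaaaaaS=>aaaaaaaS=>aaaaaaaad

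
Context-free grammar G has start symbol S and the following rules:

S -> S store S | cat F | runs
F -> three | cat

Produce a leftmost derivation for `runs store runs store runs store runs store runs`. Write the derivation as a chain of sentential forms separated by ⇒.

S ⇒ S store S   [S -> S store S]
S store S ⇒ S store S store S   [S -> S store S]
S store S store S ⇒ S store S store S store S   [S -> S store S]
S store S store S store S ⇒ S store S store S store S store S   [S -> S store S]
S store S store S store S store S ⇒ runs store S store S store S store S   [S -> runs]
runs store S store S store S store S ⇒ runs store runs store S store S store S   [S -> runs]
runs store runs store S store S store S ⇒ runs store runs store runs store S store S   [S -> runs]
runs store runs store runs store S store S ⇒ runs store runs store runs store runs store S   [S -> runs]
runs store runs store runs store runs store S ⇒ runs store runs store runs store runs store runs   [S -> runs]

S ⇒ S store S ⇒ S store S store S ⇒ S store S store S store S ⇒ S store S store S store S store S ⇒ runs store S store S store S store S ⇒ runs store runs store S store S store S ⇒ runs store runs store runs store S store S ⇒ runs store runs store runs store runs store S ⇒ runs store runs store runs store runs store runs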